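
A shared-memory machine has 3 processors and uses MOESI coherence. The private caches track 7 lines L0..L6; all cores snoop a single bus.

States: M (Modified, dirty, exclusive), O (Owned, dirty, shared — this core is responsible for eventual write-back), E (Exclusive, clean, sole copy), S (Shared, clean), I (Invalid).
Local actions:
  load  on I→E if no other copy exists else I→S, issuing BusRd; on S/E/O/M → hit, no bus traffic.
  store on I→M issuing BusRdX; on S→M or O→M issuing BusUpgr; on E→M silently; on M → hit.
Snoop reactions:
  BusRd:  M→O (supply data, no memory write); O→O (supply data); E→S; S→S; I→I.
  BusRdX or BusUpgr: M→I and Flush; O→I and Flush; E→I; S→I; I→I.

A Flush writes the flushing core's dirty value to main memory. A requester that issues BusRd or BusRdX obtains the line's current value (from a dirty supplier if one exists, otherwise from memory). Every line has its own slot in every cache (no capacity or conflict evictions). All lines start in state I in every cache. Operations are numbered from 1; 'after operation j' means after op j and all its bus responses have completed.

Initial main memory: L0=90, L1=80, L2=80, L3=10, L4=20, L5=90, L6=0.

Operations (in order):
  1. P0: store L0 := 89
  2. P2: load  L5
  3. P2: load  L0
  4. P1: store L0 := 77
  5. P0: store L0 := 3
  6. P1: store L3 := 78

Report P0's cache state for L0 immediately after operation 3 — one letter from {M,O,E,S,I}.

state = O

step 1: P0: store L0 := 89  ⟶  MII  (L0)  txn=BusRdX  M[L0]=90
step 2: P2: load  L5  ⟶  IIE  (L5)  txn=BusRd  M[L5]=90
step 3: P2: load  L0  ⟶  OIS  (L0)  txn=BusRd  M[L0]=90
step 4: P1: store L0 := 77  ⟶  IMI  (L0)  txn=BusRdX+Flush  M[L0]=89
step 5: P0: store L0 := 3  ⟶  MII  (L0)  txn=BusRdX+Flush  M[L0]=77
step 6: P1: store L3 := 78  ⟶  IMI  (L3)  txn=BusRdX  M[L3]=10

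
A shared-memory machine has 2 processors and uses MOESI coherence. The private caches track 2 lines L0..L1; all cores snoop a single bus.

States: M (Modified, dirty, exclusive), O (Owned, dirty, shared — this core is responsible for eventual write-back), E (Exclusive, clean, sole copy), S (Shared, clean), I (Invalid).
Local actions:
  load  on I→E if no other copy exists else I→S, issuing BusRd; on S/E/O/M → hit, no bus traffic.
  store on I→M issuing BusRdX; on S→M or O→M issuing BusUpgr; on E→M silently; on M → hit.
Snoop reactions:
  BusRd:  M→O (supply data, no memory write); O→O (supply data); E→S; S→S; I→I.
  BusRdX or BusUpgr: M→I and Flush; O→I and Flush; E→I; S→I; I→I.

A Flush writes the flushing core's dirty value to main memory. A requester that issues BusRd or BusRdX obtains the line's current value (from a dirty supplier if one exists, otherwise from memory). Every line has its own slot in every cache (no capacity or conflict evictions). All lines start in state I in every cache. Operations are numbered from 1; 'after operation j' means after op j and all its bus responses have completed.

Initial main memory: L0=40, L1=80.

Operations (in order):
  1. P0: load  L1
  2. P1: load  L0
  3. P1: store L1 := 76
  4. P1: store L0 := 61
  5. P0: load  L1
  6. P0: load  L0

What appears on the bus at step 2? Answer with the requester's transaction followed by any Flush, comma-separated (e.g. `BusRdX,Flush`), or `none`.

bus = BusRd

1. P0: load  L1  bus=[BusRd]  L1: P0=E P1=I  mem[L1]=80
2. P1: load  L0  bus=[BusRd]  L0: P0=I P1=E  mem[L0]=40
3. P1: store L1 := 76  bus=[BusRdX]  L1: P0=I P1=M  mem[L1]=80
4. P1: store L0 := 61  bus=[-]  L0: P0=I P1=M  mem[L0]=40
5. P0: load  L1  bus=[BusRd]  L1: P0=S P1=O  mem[L1]=80
6. P0: load  L0  bus=[BusRd]  L0: P0=S P1=O  mem[L0]=40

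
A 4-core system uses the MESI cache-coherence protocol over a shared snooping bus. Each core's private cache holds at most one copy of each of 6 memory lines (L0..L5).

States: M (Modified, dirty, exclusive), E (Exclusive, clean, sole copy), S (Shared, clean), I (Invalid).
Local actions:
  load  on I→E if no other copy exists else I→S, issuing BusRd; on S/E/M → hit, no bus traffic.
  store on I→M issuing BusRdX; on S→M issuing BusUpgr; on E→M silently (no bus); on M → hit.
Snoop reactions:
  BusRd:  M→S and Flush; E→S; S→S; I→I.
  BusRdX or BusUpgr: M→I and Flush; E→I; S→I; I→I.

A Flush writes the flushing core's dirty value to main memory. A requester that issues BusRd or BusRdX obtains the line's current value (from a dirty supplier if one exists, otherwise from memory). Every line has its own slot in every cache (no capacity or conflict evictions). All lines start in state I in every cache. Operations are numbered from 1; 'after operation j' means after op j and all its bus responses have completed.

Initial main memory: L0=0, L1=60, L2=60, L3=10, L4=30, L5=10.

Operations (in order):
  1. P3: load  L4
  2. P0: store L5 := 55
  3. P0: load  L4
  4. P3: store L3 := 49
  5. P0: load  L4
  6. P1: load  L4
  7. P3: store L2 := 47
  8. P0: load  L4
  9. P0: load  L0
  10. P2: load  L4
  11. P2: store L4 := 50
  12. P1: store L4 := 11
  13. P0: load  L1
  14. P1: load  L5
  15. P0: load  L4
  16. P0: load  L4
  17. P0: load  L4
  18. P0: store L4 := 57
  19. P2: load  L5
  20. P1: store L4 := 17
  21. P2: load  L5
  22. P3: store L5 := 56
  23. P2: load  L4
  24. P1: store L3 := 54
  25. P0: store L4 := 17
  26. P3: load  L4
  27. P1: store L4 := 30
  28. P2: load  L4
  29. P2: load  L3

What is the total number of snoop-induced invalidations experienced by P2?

  op1 P3: load  L4 → I/I/I/E on L4; bus BusRd; mem=30
  op2 P0: store L5 := 55 → M/I/I/I on L5; bus BusRdX; mem=10
  op3 P0: load  L4 → S/I/I/S on L4; bus BusRd; mem=30
  op4 P3: store L3 := 49 → I/I/I/M on L3; bus BusRdX; mem=10
  op5 P0: load  L4 → S/I/I/S on L4; bus (none); mem=30
  op6 P1: load  L4 → S/S/I/S on L4; bus BusRd; mem=30
  op7 P3: store L2 := 47 → I/I/I/M on L2; bus BusRdX; mem=60
  op8 P0: load  L4 → S/S/I/S on L4; bus (none); mem=30
  op9 P0: load  L0 → E/I/I/I on L0; bus BusRd; mem=0
  op10 P2: load  L4 → S/S/S/S on L4; bus BusRd; mem=30
  op11 P2: store L4 := 50 → I/I/M/I on L4; bus BusUpgr; mem=30
  op12 P1: store L4 := 11 → I/M/I/I on L4; bus BusRdX Flush; mem=50
  op13 P0: load  L1 → E/I/I/I on L1; bus BusRd; mem=60
  op14 P1: load  L5 → S/S/I/I on L5; bus BusRd Flush; mem=55
  op15 P0: load  L4 → S/S/I/I on L4; bus BusRd Flush; mem=11
  op16 P0: load  L4 → S/S/I/I on L4; bus (none); mem=11
  op17 P0: load  L4 → S/S/I/I on L4; bus (none); mem=11
  op18 P0: store L4 := 57 → M/I/I/I on L4; bus BusUpgr; mem=11
  op19 P2: load  L5 → S/S/S/I on L5; bus BusRd; mem=55
  op20 P1: store L4 := 17 → I/M/I/I on L4; bus BusRdX Flush; mem=57
  op21 P2: load  L5 → S/S/S/I on L5; bus (none); mem=55
  op22 P3: store L5 := 56 → I/I/I/M on L5; bus BusRdX; mem=55
  op23 P2: load  L4 → I/S/S/I on L4; bus BusRd Flush; mem=17
  op24 P1: store L3 := 54 → I/M/I/I on L3; bus BusRdX Flush; mem=49
  op25 P0: store L4 := 17 → M/I/I/I on L4; bus BusRdX; mem=17
  op26 P3: load  L4 → S/I/I/S on L4; bus BusRd Flush; mem=17
  op27 P1: store L4 := 30 → I/M/I/I on L4; bus BusRdX; mem=17
  op28 P2: load  L4 → I/S/S/I on L4; bus BusRd Flush; mem=30
  op29 P2: load  L3 → I/S/S/I on L3; bus BusRd Flush; mem=54

invalidations = 3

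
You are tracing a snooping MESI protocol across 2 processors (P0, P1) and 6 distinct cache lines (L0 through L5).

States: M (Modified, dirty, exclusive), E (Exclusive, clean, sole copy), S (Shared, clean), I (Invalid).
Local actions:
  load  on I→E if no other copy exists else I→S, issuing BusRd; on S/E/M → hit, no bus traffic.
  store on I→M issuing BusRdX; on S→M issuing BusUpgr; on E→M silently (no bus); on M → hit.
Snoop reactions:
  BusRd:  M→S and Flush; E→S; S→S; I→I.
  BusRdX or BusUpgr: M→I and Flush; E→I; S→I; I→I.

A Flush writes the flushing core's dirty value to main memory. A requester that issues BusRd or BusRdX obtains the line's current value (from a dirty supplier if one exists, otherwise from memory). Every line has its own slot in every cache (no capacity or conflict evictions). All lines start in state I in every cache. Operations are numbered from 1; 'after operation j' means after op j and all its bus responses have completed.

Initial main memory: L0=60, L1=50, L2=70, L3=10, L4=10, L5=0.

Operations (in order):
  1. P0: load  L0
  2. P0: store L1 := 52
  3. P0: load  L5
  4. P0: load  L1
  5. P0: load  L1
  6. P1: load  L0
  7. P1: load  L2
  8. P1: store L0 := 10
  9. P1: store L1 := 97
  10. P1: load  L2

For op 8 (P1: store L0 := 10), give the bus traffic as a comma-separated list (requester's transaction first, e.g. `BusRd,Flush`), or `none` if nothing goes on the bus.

step 1: P0: load  L0  ⟶  EI  (L0)  txn=BusRd  M[L0]=60
step 2: P0: store L1 := 52  ⟶  MI  (L1)  txn=BusRdX  M[L1]=50
step 3: P0: load  L5  ⟶  EI  (L5)  txn=BusRd  M[L5]=0
step 4: P0: load  L1  ⟶  MI  (L1)  txn=∅  M[L1]=50
step 5: P0: load  L1  ⟶  MI  (L1)  txn=∅  M[L1]=50
step 6: P1: load  L0  ⟶  SS  (L0)  txn=BusRd  M[L0]=60
step 7: P1: load  L2  ⟶  IE  (L2)  txn=BusRd  M[L2]=70
step 8: P1: store L0 := 10  ⟶  IM  (L0)  txn=BusUpgr  M[L0]=60
step 9: P1: store L1 := 97  ⟶  IM  (L1)  txn=BusRdX+Flush  M[L1]=52
step 10: P1: load  L2  ⟶  IE  (L2)  txn=∅  M[L2]=70

bus = BusUpgr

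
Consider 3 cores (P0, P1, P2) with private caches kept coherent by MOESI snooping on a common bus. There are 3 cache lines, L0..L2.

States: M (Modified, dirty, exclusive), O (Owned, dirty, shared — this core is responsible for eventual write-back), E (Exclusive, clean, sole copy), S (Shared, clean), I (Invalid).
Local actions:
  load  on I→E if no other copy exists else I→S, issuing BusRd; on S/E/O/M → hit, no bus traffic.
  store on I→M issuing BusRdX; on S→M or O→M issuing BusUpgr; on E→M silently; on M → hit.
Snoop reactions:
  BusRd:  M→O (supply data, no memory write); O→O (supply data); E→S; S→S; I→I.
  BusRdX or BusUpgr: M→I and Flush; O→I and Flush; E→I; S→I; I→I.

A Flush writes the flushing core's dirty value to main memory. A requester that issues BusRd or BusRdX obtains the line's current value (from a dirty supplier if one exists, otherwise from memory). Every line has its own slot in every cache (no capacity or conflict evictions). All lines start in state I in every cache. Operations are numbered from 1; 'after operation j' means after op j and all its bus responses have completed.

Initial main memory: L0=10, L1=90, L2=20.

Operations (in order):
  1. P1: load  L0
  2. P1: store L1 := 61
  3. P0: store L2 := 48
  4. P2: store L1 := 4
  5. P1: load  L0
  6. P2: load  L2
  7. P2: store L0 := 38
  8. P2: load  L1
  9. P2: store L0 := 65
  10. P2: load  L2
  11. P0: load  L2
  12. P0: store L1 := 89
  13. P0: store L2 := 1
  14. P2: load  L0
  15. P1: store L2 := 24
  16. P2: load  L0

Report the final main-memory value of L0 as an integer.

[1] P1: load  L0 | P0:I, P1:E(10), P2:I | bus: BusRd
[2] P1: store L1 := 61 | P0:I, P1:M(61), P2:I | bus: BusRdX
[3] P0: store L2 := 48 | P0:M(48), P1:I, P2:I | bus: BusRdX
[4] P2: store L1 := 4 | P0:I, P1:I, P2:M(4) | bus: BusRdX,Flush
[5] P1: load  L0 | P0:I, P1:E(10), P2:I | bus: none
[6] P2: load  L2 | P0:O(48), P1:I, P2:S(48) | bus: BusRd
[7] P2: store L0 := 38 | P0:I, P1:I, P2:M(38) | bus: BusRdX
[8] P2: load  L1 | P0:I, P1:I, P2:M(4) | bus: none
[9] P2: store L0 := 65 | P0:I, P1:I, P2:M(65) | bus: none
[10] P2: load  L2 | P0:O(48), P1:I, P2:S(48) | bus: none
[11] P0: load  L2 | P0:O(48), P1:I, P2:S(48) | bus: none
[12] P0: store L1 := 89 | P0:M(89), P1:I, P2:I | bus: BusRdX,Flush
[13] P0: store L2 := 1 | P0:M(1), P1:I, P2:I | bus: BusUpgr
[14] P2: load  L0 | P0:I, P1:I, P2:M(65) | bus: none
[15] P1: store L2 := 24 | P0:I, P1:M(24), P2:I | bus: BusRdX,Flush
[16] P2: load  L0 | P0:I, P1:I, P2:M(65) | bus: none

memory[L0] = 10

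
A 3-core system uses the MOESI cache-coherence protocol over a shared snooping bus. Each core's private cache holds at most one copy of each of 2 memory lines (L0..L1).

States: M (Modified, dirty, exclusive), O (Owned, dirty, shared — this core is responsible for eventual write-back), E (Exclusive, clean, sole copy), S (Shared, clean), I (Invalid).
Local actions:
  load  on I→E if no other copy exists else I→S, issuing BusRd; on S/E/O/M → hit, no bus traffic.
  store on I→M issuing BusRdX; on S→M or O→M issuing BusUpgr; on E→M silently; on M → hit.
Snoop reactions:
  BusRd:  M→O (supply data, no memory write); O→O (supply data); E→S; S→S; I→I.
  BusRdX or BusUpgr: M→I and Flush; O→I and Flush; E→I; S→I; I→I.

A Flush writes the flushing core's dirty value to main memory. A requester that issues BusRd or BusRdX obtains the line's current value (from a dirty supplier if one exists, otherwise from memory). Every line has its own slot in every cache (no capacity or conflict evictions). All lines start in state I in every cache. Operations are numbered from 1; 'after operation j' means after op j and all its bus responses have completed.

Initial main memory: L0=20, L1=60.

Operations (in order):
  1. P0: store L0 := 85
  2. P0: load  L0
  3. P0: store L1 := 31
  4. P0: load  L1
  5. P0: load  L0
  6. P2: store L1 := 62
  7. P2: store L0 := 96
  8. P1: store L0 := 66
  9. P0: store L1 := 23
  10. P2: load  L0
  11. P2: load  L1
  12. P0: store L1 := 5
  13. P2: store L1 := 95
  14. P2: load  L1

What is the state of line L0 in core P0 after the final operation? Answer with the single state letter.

state = I

  op1 P0: store L0 := 85 → M/I/I on L0; bus BusRdX; mem=20
  op2 P0: load  L0 → M/I/I on L0; bus (none); mem=20
  op3 P0: store L1 := 31 → M/I/I on L1; bus BusRdX; mem=60
  op4 P0: load  L1 → M/I/I on L1; bus (none); mem=60
  op5 P0: load  L0 → M/I/I on L0; bus (none); mem=20
  op6 P2: store L1 := 62 → I/I/M on L1; bus BusRdX Flush; mem=31
  op7 P2: store L0 := 96 → I/I/M on L0; bus BusRdX Flush; mem=85
  op8 P1: store L0 := 66 → I/M/I on L0; bus BusRdX Flush; mem=96
  op9 P0: store L1 := 23 → M/I/I on L1; bus BusRdX Flush; mem=62
  op10 P2: load  L0 → I/O/S on L0; bus BusRd; mem=96
  op11 P2: load  L1 → O/I/S on L1; bus BusRd; mem=62
  op12 P0: store L1 := 5 → M/I/I on L1; bus BusUpgr; mem=62
  op13 P2: store L1 := 95 → I/I/M on L1; bus BusRdX Flush; mem=5
  op14 P2: load  L1 → I/I/M on L1; bus (none); mem=5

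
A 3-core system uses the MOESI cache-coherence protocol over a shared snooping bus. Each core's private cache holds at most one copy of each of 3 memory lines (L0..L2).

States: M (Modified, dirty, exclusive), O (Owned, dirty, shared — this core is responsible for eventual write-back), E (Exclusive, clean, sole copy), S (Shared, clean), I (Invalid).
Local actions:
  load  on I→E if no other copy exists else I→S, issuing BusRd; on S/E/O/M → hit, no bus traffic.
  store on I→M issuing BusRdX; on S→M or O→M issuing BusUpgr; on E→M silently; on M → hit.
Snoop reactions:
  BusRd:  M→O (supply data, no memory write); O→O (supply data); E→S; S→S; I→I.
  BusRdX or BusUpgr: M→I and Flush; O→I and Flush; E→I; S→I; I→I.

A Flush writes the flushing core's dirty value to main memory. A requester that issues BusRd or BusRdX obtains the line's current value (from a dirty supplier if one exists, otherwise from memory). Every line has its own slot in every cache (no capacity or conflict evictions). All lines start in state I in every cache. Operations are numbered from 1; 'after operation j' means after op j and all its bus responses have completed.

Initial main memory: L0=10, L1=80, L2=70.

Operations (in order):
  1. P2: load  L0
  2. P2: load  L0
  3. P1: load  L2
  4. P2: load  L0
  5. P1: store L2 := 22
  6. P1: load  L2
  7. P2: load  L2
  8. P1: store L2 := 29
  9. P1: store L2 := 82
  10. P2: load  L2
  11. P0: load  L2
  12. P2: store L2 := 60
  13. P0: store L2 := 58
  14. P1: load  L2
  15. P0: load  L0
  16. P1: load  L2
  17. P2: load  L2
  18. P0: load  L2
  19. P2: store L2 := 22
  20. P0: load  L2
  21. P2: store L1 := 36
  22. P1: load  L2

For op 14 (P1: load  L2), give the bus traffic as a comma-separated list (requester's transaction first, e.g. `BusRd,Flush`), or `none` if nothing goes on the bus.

[1] P2: load  L0 | P0:I, P1:I, P2:E(10) | bus: BusRd
[2] P2: load  L0 | P0:I, P1:I, P2:E(10) | bus: none
[3] P1: load  L2 | P0:I, P1:E(70), P2:I | bus: BusRd
[4] P2: load  L0 | P0:I, P1:I, P2:E(10) | bus: none
[5] P1: store L2 := 22 | P0:I, P1:M(22), P2:I | bus: none
[6] P1: load  L2 | P0:I, P1:M(22), P2:I | bus: none
[7] P2: load  L2 | P0:I, P1:O(22), P2:S(22) | bus: BusRd
[8] P1: store L2 := 29 | P0:I, P1:M(29), P2:I | bus: BusUpgr
[9] P1: store L2 := 82 | P0:I, P1:M(82), P2:I | bus: none
[10] P2: load  L2 | P0:I, P1:O(82), P2:S(82) | bus: BusRd
[11] P0: load  L2 | P0:S(82), P1:O(82), P2:S(82) | bus: BusRd
[12] P2: store L2 := 60 | P0:I, P1:I, P2:M(60) | bus: BusUpgr,Flush
[13] P0: store L2 := 58 | P0:M(58), P1:I, P2:I | bus: BusRdX,Flush
[14] P1: load  L2 | P0:O(58), P1:S(58), P2:I | bus: BusRd
[15] P0: load  L0 | P0:S(10), P1:I, P2:S(10) | bus: BusRd
[16] P1: load  L2 | P0:O(58), P1:S(58), P2:I | bus: none
[17] P2: load  L2 | P0:O(58), P1:S(58), P2:S(58) | bus: BusRd
[18] P0: load  L2 | P0:O(58), P1:S(58), P2:S(58) | bus: none
[19] P2: store L2 := 22 | P0:I, P1:I, P2:M(22) | bus: BusUpgr,Flush
[20] P0: load  L2 | P0:S(22), P1:I, P2:O(22) | bus: BusRd
[21] P2: store L1 := 36 | P0:I, P1:I, P2:M(36) | bus: BusRdX
[22] P1: load  L2 | P0:S(22), P1:S(22), P2:O(22) | bus: BusRd

bus = BusRd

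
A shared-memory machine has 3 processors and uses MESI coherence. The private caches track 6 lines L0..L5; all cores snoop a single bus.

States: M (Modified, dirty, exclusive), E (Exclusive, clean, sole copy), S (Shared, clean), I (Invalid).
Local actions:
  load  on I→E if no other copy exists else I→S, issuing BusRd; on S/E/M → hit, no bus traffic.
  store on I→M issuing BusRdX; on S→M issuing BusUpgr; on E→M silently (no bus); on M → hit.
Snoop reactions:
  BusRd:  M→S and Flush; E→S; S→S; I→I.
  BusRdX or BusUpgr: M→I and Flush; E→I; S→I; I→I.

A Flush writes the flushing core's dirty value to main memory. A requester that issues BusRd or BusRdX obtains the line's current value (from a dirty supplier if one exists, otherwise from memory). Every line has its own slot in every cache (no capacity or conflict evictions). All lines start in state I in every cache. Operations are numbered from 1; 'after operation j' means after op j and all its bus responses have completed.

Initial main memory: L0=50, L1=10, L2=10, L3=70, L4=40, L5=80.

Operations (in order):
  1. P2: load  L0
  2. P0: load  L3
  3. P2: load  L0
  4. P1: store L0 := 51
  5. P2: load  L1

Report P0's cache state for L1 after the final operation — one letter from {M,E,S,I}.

step 1: P2: load  L0  ⟶  IIE  (L0)  txn=BusRd  M[L0]=50
step 2: P0: load  L3  ⟶  EII  (L3)  txn=BusRd  M[L3]=70
step 3: P2: load  L0  ⟶  IIE  (L0)  txn=∅  M[L0]=50
step 4: P1: store L0 := 51  ⟶  IMI  (L0)  txn=BusRdX  M[L0]=50
step 5: P2: load  L1  ⟶  IIE  (L1)  txn=BusRd  M[L1]=10

state = I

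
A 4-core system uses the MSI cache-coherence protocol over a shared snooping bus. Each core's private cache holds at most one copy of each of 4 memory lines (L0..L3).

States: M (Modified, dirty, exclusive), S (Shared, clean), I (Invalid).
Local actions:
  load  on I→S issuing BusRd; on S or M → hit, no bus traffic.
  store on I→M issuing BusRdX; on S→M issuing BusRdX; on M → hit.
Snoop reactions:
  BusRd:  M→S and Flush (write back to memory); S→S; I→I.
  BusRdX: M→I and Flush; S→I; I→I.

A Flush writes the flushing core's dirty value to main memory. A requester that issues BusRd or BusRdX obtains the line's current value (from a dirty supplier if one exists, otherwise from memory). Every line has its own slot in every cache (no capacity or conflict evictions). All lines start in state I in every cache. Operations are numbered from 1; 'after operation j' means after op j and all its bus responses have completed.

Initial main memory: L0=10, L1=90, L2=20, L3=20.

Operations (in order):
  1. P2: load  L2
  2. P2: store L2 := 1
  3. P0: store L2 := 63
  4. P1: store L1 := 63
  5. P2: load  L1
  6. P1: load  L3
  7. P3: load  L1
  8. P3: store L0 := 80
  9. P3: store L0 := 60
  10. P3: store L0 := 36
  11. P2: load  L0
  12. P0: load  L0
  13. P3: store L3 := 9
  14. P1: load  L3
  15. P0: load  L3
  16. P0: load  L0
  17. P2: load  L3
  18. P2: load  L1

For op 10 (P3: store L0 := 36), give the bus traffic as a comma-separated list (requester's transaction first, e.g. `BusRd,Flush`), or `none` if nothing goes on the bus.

bus = none

step 1: P2: load  L2  ⟶  IISI  (L2)  txn=BusRd  M[L2]=20
step 2: P2: store L2 := 1  ⟶  IIMI  (L2)  txn=BusRdX  M[L2]=20
step 3: P0: store L2 := 63  ⟶  MIII  (L2)  txn=BusRdX+Flush  M[L2]=1
step 4: P1: store L1 := 63  ⟶  IMII  (L1)  txn=BusRdX  M[L1]=90
step 5: P2: load  L1  ⟶  ISSI  (L1)  txn=BusRd+Flush  M[L1]=63
step 6: P1: load  L3  ⟶  ISII  (L3)  txn=BusRd  M[L3]=20
step 7: P3: load  L1  ⟶  ISSS  (L1)  txn=BusRd  M[L1]=63
step 8: P3: store L0 := 80  ⟶  IIIM  (L0)  txn=BusRdX  M[L0]=10
step 9: P3: store L0 := 60  ⟶  IIIM  (L0)  txn=∅  M[L0]=10
step 10: P3: store L0 := 36  ⟶  IIIM  (L0)  txn=∅  M[L0]=10
step 11: P2: load  L0  ⟶  IISS  (L0)  txn=BusRd+Flush  M[L0]=36
step 12: P0: load  L0  ⟶  SISS  (L0)  txn=BusRd  M[L0]=36
step 13: P3: store L3 := 9  ⟶  IIIM  (L3)  txn=BusRdX  M[L3]=20
step 14: P1: load  L3  ⟶  ISIS  (L3)  txn=BusRd+Flush  M[L3]=9
step 15: P0: load  L3  ⟶  SSIS  (L3)  txn=BusRd  M[L3]=9
step 16: P0: load  L0  ⟶  SISS  (L0)  txn=∅  M[L0]=36
step 17: P2: load  L3  ⟶  SSSS  (L3)  txn=BusRd  M[L3]=9
step 18: P2: load  L1  ⟶  ISSS  (L1)  txn=∅  M[L1]=63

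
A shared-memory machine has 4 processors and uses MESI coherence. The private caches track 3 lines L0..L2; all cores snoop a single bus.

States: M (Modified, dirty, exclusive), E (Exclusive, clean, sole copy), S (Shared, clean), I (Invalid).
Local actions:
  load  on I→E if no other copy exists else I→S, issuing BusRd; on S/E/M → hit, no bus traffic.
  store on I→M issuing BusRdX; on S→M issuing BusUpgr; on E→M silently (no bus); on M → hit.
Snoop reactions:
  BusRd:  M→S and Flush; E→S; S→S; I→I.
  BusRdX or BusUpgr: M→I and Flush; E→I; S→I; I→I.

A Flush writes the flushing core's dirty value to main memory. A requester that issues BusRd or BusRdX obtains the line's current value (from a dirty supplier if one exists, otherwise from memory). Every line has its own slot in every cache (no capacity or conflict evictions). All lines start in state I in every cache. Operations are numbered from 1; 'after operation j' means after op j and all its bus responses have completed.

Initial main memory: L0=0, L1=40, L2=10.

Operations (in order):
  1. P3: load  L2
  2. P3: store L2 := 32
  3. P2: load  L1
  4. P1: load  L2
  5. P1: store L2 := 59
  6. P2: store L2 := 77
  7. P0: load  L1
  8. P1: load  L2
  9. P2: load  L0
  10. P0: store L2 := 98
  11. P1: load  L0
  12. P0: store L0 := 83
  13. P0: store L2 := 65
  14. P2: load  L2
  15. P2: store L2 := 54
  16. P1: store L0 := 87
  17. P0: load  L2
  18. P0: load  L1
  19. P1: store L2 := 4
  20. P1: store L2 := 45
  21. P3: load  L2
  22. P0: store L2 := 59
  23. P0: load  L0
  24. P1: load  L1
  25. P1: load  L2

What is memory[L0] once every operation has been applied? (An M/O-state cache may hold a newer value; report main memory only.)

memory[L0] = 87

1. P3: load  L2  bus=[BusRd]  L2: P0=I P1=I P2=I P3=E  mem[L2]=10
2. P3: store L2 := 32  bus=[-]  L2: P0=I P1=I P2=I P3=M  mem[L2]=10
3. P2: load  L1  bus=[BusRd]  L1: P0=I P1=I P2=E P3=I  mem[L1]=40
4. P1: load  L2  bus=[BusRd,Flush]  L2: P0=I P1=S P2=I P3=S  mem[L2]=32
5. P1: store L2 := 59  bus=[BusUpgr]  L2: P0=I P1=M P2=I P3=I  mem[L2]=32
6. P2: store L2 := 77  bus=[BusRdX,Flush]  L2: P0=I P1=I P2=M P3=I  mem[L2]=59
7. P0: load  L1  bus=[BusRd]  L1: P0=S P1=I P2=S P3=I  mem[L1]=40
8. P1: load  L2  bus=[BusRd,Flush]  L2: P0=I P1=S P2=S P3=I  mem[L2]=77
9. P2: load  L0  bus=[BusRd]  L0: P0=I P1=I P2=E P3=I  mem[L0]=0
10. P0: store L2 := 98  bus=[BusRdX]  L2: P0=M P1=I P2=I P3=I  mem[L2]=77
11. P1: load  L0  bus=[BusRd]  L0: P0=I P1=S P2=S P3=I  mem[L0]=0
12. P0: store L0 := 83  bus=[BusRdX]  L0: P0=M P1=I P2=I P3=I  mem[L0]=0
13. P0: store L2 := 65  bus=[-]  L2: P0=M P1=I P2=I P3=I  mem[L2]=77
14. P2: load  L2  bus=[BusRd,Flush]  L2: P0=S P1=I P2=S P3=I  mem[L2]=65
15. P2: store L2 := 54  bus=[BusUpgr]  L2: P0=I P1=I P2=M P3=I  mem[L2]=65
16. P1: store L0 := 87  bus=[BusRdX,Flush]  L0: P0=I P1=M P2=I P3=I  mem[L0]=83
17. P0: load  L2  bus=[BusRd,Flush]  L2: P0=S P1=I P2=S P3=I  mem[L2]=54
18. P0: load  L1  bus=[-]  L1: P0=S P1=I P2=S P3=I  mem[L1]=40
19. P1: store L2 := 4  bus=[BusRdX]  L2: P0=I P1=M P2=I P3=I  mem[L2]=54
20. P1: store L2 := 45  bus=[-]  L2: P0=I P1=M P2=I P3=I  mem[L2]=54
21. P3: load  L2  bus=[BusRd,Flush]  L2: P0=I P1=S P2=I P3=S  mem[L2]=45
22. P0: store L2 := 59  bus=[BusRdX]  L2: P0=M P1=I P2=I P3=I  mem[L2]=45
23. P0: load  L0  bus=[BusRd,Flush]  L0: P0=S P1=S P2=I P3=I  mem[L0]=87
24. P1: load  L1  bus=[BusRd]  L1: P0=S P1=S P2=S P3=I  mem[L1]=40
25. P1: load  L2  bus=[BusRd,Flush]  L2: P0=S P1=S P2=I P3=I  mem[L2]=59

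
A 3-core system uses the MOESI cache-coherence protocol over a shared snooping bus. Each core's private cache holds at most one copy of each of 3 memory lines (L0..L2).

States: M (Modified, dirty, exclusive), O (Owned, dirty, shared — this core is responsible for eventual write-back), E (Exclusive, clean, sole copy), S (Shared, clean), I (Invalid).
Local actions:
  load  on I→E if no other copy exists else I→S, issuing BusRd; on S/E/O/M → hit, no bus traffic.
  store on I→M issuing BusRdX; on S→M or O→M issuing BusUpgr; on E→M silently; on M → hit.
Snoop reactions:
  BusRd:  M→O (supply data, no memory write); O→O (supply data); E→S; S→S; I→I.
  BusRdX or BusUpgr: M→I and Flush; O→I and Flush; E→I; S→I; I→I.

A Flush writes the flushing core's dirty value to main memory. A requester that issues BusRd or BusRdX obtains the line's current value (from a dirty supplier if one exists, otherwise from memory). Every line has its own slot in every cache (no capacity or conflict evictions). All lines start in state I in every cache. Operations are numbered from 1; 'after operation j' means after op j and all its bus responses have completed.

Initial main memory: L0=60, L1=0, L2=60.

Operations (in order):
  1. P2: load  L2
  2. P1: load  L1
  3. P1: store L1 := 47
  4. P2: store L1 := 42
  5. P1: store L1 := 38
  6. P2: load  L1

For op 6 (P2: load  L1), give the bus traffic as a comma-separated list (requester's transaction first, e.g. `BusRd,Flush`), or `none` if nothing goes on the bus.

bus = BusRd

step 1: P2: load  L2  ⟶  IIE  (L2)  txn=BusRd  M[L2]=60
step 2: P1: load  L1  ⟶  IEI  (L1)  txn=BusRd  M[L1]=0
step 3: P1: store L1 := 47  ⟶  IMI  (L1)  txn=∅  M[L1]=0
step 4: P2: store L1 := 42  ⟶  IIM  (L1)  txn=BusRdX+Flush  M[L1]=47
step 5: P1: store L1 := 38  ⟶  IMI  (L1)  txn=BusRdX+Flush  M[L1]=42
step 6: P2: load  L1  ⟶  IOS  (L1)  txn=BusRd  M[L1]=42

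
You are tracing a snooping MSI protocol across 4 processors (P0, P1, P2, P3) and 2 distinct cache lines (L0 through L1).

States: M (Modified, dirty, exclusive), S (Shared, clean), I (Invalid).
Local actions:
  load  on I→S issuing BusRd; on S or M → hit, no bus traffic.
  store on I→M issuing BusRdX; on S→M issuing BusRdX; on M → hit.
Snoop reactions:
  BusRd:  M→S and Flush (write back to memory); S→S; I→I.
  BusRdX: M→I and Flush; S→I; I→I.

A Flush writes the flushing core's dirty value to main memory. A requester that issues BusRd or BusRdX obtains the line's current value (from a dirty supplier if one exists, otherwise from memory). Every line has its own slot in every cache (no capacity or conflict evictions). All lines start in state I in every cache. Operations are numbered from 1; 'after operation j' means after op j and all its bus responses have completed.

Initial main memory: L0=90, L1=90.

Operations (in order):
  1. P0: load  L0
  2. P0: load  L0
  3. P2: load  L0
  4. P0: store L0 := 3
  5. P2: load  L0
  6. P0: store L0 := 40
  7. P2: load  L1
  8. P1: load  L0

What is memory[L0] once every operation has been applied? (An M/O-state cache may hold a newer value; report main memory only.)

step 1: P0: load  L0  ⟶  SIII  (L0)  txn=BusRd  M[L0]=90
step 2: P0: load  L0  ⟶  SIII  (L0)  txn=∅  M[L0]=90
step 3: P2: load  L0  ⟶  SISI  (L0)  txn=BusRd  M[L0]=90
step 4: P0: store L0 := 3  ⟶  MIII  (L0)  txn=BusRdX  M[L0]=90
step 5: P2: load  L0  ⟶  SISI  (L0)  txn=BusRd+Flush  M[L0]=3
step 6: P0: store L0 := 40  ⟶  MIII  (L0)  txn=BusRdX  M[L0]=3
step 7: P2: load  L1  ⟶  IISI  (L1)  txn=BusRd  M[L1]=90
step 8: P1: load  L0  ⟶  SSII  (L0)  txn=BusRd+Flush  M[L0]=40

memory[L0] = 40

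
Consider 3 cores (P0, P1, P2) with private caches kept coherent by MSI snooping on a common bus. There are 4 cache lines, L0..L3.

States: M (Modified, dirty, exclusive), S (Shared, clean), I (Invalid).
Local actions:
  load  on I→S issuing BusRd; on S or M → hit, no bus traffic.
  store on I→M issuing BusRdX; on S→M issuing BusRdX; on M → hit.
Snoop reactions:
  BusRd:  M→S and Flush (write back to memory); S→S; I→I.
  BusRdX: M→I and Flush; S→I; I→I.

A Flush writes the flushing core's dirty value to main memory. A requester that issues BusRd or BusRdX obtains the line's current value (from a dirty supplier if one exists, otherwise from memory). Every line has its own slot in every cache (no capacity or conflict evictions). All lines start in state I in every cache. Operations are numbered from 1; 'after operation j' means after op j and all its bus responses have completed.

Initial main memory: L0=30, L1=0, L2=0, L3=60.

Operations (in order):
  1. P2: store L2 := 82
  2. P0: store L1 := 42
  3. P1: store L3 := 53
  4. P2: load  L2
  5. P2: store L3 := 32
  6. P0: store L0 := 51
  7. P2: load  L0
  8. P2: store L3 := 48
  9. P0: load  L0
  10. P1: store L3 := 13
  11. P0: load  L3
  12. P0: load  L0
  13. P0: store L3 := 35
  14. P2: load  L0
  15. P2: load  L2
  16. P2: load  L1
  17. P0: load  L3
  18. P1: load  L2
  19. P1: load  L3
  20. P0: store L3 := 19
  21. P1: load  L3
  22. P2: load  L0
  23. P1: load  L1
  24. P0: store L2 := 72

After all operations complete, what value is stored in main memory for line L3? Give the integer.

memory[L3] = 19

step 1: P2: store L2 := 82  ⟶  IIM  (L2)  txn=BusRdX  M[L2]=0
step 2: P0: store L1 := 42  ⟶  MII  (L1)  txn=BusRdX  M[L1]=0
step 3: P1: store L3 := 53  ⟶  IMI  (L3)  txn=BusRdX  M[L3]=60
step 4: P2: load  L2  ⟶  IIM  (L2)  txn=∅  M[L2]=0
step 5: P2: store L3 := 32  ⟶  IIM  (L3)  txn=BusRdX+Flush  M[L3]=53
step 6: P0: store L0 := 51  ⟶  MII  (L0)  txn=BusRdX  M[L0]=30
step 7: P2: load  L0  ⟶  SIS  (L0)  txn=BusRd+Flush  M[L0]=51
step 8: P2: store L3 := 48  ⟶  IIM  (L3)  txn=∅  M[L3]=53
step 9: P0: load  L0  ⟶  SIS  (L0)  txn=∅  M[L0]=51
step 10: P1: store L3 := 13  ⟶  IMI  (L3)  txn=BusRdX+Flush  M[L3]=48
step 11: P0: load  L3  ⟶  SSI  (L3)  txn=BusRd+Flush  M[L3]=13
step 12: P0: load  L0  ⟶  SIS  (L0)  txn=∅  M[L0]=51
step 13: P0: store L3 := 35  ⟶  MII  (L3)  txn=BusRdX  M[L3]=13
step 14: P2: load  L0  ⟶  SIS  (L0)  txn=∅  M[L0]=51
step 15: P2: load  L2  ⟶  IIM  (L2)  txn=∅  M[L2]=0
step 16: P2: load  L1  ⟶  SIS  (L1)  txn=BusRd+Flush  M[L1]=42
step 17: P0: load  L3  ⟶  MII  (L3)  txn=∅  M[L3]=13
step 18: P1: load  L2  ⟶  ISS  (L2)  txn=BusRd+Flush  M[L2]=82
step 19: P1: load  L3  ⟶  SSI  (L3)  txn=BusRd+Flush  M[L3]=35
step 20: P0: store L3 := 19  ⟶  MII  (L3)  txn=BusRdX  M[L3]=35
step 21: P1: load  L3  ⟶  SSI  (L3)  txn=BusRd+Flush  M[L3]=19
step 22: P2: load  L0  ⟶  SIS  (L0)  txn=∅  M[L0]=51
step 23: P1: load  L1  ⟶  SSS  (L1)  txn=BusRd  M[L1]=42
step 24: P0: store L2 := 72  ⟶  MII  (L2)  txn=BusRdX  M[L2]=82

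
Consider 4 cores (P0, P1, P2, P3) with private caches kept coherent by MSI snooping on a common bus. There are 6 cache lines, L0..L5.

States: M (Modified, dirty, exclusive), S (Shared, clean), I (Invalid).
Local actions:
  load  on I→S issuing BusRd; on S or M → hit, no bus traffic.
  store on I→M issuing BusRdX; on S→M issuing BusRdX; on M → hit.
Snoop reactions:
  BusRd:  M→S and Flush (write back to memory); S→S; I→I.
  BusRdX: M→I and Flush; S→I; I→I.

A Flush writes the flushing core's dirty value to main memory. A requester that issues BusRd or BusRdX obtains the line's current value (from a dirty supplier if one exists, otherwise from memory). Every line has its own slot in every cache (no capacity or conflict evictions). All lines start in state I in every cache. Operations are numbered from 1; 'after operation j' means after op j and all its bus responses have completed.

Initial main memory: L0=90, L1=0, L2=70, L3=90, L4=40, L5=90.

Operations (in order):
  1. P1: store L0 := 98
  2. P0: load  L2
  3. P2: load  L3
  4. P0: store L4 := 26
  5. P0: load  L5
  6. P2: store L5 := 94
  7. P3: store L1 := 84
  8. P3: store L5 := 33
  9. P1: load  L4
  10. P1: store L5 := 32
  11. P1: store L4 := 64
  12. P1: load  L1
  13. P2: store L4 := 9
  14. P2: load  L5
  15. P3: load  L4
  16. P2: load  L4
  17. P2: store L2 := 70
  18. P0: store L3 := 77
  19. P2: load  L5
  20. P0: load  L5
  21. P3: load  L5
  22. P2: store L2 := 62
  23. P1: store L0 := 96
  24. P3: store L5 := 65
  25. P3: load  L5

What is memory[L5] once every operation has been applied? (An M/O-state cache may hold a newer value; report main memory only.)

step 1: P1: store L0 := 98  ⟶  IMII  (L0)  txn=BusRdX  M[L0]=90
step 2: P0: load  L2  ⟶  SIII  (L2)  txn=BusRd  M[L2]=70
step 3: P2: load  L3  ⟶  IISI  (L3)  txn=BusRd  M[L3]=90
step 4: P0: store L4 := 26  ⟶  MIII  (L4)  txn=BusRdX  M[L4]=40
step 5: P0: load  L5  ⟶  SIII  (L5)  txn=BusRd  M[L5]=90
step 6: P2: store L5 := 94  ⟶  IIMI  (L5)  txn=BusRdX  M[L5]=90
step 7: P3: store L1 := 84  ⟶  IIIM  (L1)  txn=BusRdX  M[L1]=0
step 8: P3: store L5 := 33  ⟶  IIIM  (L5)  txn=BusRdX+Flush  M[L5]=94
step 9: P1: load  L4  ⟶  SSII  (L4)  txn=BusRd+Flush  M[L4]=26
step 10: P1: store L5 := 32  ⟶  IMII  (L5)  txn=BusRdX+Flush  M[L5]=33
step 11: P1: store L4 := 64  ⟶  IMII  (L4)  txn=BusRdX  M[L4]=26
step 12: P1: load  L1  ⟶  ISIS  (L1)  txn=BusRd+Flush  M[L1]=84
step 13: P2: store L4 := 9  ⟶  IIMI  (L4)  txn=BusRdX+Flush  M[L4]=64
step 14: P2: load  L5  ⟶  ISSI  (L5)  txn=BusRd+Flush  M[L5]=32
step 15: P3: load  L4  ⟶  IISS  (L4)  txn=BusRd+Flush  M[L4]=9
step 16: P2: load  L4  ⟶  IISS  (L4)  txn=∅  M[L4]=9
step 17: P2: store L2 := 70  ⟶  IIMI  (L2)  txn=BusRdX  M[L2]=70
step 18: P0: store L3 := 77  ⟶  MIII  (L3)  txn=BusRdX  M[L3]=90
step 19: P2: load  L5  ⟶  ISSI  (L5)  txn=∅  M[L5]=32
step 20: P0: load  L5  ⟶  SSSI  (L5)  txn=BusRd  M[L5]=32
step 21: P3: load  L5  ⟶  SSSS  (L5)  txn=BusRd  M[L5]=32
step 22: P2: store L2 := 62  ⟶  IIMI  (L2)  txn=∅  M[L2]=70
step 23: P1: store L0 := 96  ⟶  IMII  (L0)  txn=∅  M[L0]=90
step 24: P3: store L5 := 65  ⟶  IIIM  (L5)  txn=BusRdX  M[L5]=32
step 25: P3: load  L5  ⟶  IIIM  (L5)  txn=∅  M[L5]=32

memory[L5] = 32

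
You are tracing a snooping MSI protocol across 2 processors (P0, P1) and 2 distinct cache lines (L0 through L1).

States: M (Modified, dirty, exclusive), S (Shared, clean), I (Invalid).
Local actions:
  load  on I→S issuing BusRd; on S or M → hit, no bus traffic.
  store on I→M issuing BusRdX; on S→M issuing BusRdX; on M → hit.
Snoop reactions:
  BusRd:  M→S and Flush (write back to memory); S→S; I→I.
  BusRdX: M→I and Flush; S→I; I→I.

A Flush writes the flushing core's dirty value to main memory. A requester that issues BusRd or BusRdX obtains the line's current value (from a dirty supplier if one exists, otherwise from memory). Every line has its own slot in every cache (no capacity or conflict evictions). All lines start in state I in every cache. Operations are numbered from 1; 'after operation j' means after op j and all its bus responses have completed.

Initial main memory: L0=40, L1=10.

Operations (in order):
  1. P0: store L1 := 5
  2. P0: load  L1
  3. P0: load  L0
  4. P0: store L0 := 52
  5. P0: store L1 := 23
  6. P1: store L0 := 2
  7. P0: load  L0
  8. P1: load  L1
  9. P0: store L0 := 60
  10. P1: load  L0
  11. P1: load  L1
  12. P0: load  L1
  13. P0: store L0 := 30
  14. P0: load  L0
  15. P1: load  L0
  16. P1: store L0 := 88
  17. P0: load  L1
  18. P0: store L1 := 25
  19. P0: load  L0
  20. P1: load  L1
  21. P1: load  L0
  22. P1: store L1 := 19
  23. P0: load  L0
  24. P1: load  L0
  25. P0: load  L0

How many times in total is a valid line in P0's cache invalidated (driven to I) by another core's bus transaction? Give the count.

1. P0: store L1 := 5  bus=[BusRdX]  L1: P0=M P1=I  mem[L1]=10
2. P0: load  L1  bus=[-]  L1: P0=M P1=I  mem[L1]=10
3. P0: load  L0  bus=[BusRd]  L0: P0=S P1=I  mem[L0]=40
4. P0: store L0 := 52  bus=[BusRdX]  L0: P0=M P1=I  mem[L0]=40
5. P0: store L1 := 23  bus=[-]  L1: P0=M P1=I  mem[L1]=10
6. P1: store L0 := 2  bus=[BusRdX,Flush]  L0: P0=I P1=M  mem[L0]=52
7. P0: load  L0  bus=[BusRd,Flush]  L0: P0=S P1=S  mem[L0]=2
8. P1: load  L1  bus=[BusRd,Flush]  L1: P0=S P1=S  mem[L1]=23
9. P0: store L0 := 60  bus=[BusRdX]  L0: P0=M P1=I  mem[L0]=2
10. P1: load  L0  bus=[BusRd,Flush]  L0: P0=S P1=S  mem[L0]=60
11. P1: load  L1  bus=[-]  L1: P0=S P1=S  mem[L1]=23
12. P0: load  L1  bus=[-]  L1: P0=S P1=S  mem[L1]=23
13. P0: store L0 := 30  bus=[BusRdX]  L0: P0=M P1=I  mem[L0]=60
14. P0: load  L0  bus=[-]  L0: P0=M P1=I  mem[L0]=60
15. P1: load  L0  bus=[BusRd,Flush]  L0: P0=S P1=S  mem[L0]=30
16. P1: store L0 := 88  bus=[BusRdX]  L0: P0=I P1=M  mem[L0]=30
17. P0: load  L1  bus=[-]  L1: P0=S P1=S  mem[L1]=23
18. P0: store L1 := 25  bus=[BusRdX]  L1: P0=M P1=I  mem[L1]=23
19. P0: load  L0  bus=[BusRd,Flush]  L0: P0=S P1=S  mem[L0]=88
20. P1: load  L1  bus=[BusRd,Flush]  L1: P0=S P1=S  mem[L1]=25
21. P1: load  L0  bus=[-]  L0: P0=S P1=S  mem[L0]=88
22. P1: store L1 := 19  bus=[BusRdX]  L1: P0=I P1=M  mem[L1]=25
23. P0: load  L0  bus=[-]  L0: P0=S P1=S  mem[L0]=88
24. P1: load  L0  bus=[-]  L0: P0=S P1=S  mem[L0]=88
25. P0: load  L0  bus=[-]  L0: P0=S P1=S  mem[L0]=88

invalidations = 3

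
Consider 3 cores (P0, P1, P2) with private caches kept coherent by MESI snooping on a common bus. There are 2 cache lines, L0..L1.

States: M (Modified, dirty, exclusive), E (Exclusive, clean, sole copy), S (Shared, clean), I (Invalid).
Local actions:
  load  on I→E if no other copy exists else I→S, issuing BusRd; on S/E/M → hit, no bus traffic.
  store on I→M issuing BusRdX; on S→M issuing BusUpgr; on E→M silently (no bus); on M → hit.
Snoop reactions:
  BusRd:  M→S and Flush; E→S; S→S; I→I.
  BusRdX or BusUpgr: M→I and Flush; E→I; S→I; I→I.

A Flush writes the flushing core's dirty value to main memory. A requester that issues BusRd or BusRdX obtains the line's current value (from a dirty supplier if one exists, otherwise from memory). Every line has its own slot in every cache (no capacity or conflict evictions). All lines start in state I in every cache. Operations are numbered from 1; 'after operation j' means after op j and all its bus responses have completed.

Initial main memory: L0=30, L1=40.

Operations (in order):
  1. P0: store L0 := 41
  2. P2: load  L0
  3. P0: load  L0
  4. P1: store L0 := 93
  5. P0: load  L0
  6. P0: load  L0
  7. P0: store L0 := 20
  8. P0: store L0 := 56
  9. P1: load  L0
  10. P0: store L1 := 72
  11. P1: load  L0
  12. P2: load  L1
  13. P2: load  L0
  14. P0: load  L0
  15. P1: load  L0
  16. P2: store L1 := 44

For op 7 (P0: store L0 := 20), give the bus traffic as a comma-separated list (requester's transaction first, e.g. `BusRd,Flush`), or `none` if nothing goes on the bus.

  op1 P0: store L0 := 41 → M/I/I on L0; bus BusRdX; mem=30
  op2 P2: load  L0 → S/I/S on L0; bus BusRd Flush; mem=41
  op3 P0: load  L0 → S/I/S on L0; bus (none); mem=41
  op4 P1: store L0 := 93 → I/M/I on L0; bus BusRdX; mem=41
  op5 P0: load  L0 → S/S/I on L0; bus BusRd Flush; mem=93
  op6 P0: load  L0 → S/S/I on L0; bus (none); mem=93
  op7 P0: store L0 := 20 → M/I/I on L0; bus BusUpgr; mem=93
  op8 P0: store L0 := 56 → M/I/I on L0; bus (none); mem=93
  op9 P1: load  L0 → S/S/I on L0; bus BusRd Flush; mem=56
  op10 P0: store L1 := 72 → M/I/I on L1; bus BusRdX; mem=40
  op11 P1: load  L0 → S/S/I on L0; bus (none); mem=56
  op12 P2: load  L1 → S/I/S on L1; bus BusRd Flush; mem=72
  op13 P2: load  L0 → S/S/S on L0; bus BusRd; mem=56
  op14 P0: load  L0 → S/S/S on L0; bus (none); mem=56
  op15 P1: load  L0 → S/S/S on L0; bus (none); mem=56
  op16 P2: store L1 := 44 → I/I/M on L1; bus BusUpgr; mem=72

bus = BusUpgr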